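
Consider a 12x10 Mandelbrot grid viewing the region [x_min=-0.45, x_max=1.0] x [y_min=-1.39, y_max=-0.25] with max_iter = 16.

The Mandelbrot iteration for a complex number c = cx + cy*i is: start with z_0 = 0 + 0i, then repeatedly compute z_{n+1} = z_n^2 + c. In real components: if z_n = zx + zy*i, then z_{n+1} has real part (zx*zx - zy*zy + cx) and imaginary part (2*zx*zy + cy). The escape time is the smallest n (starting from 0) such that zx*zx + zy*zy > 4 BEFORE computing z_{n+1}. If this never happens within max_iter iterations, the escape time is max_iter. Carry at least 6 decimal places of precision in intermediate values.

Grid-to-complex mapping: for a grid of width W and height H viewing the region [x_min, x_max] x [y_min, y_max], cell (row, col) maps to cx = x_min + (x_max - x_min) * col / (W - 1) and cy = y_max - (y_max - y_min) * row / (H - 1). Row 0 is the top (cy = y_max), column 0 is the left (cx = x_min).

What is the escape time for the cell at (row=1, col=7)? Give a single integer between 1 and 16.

z_0 = 0 + 0i, c = 0.4727 + -0.3767i
Iter 1: z = 0.4727 + -0.3767i, |z|^2 = 0.3653
Iter 2: z = 0.5543 + -0.7328i, |z|^2 = 0.8442
Iter 3: z = 0.2430 + -1.1891i, |z|^2 = 1.4729
Iter 4: z = -0.8821 + -0.9546i, |z|^2 = 1.6893
Iter 5: z = 0.3395 + 1.3074i, |z|^2 = 1.8246
Iter 6: z = -1.1213 + 0.5112i, |z|^2 = 1.5187
Iter 7: z = 1.4688 + -1.5231i, |z|^2 = 4.4772
Escaped at iteration 7

Answer: 7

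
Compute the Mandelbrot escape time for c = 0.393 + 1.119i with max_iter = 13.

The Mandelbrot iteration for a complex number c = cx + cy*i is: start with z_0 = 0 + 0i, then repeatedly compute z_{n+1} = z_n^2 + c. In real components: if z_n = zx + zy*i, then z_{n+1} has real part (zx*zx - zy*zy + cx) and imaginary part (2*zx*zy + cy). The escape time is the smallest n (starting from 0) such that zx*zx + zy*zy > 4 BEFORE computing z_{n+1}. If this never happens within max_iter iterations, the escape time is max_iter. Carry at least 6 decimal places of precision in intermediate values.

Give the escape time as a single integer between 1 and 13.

Answer: 2

Derivation:
z_0 = 0 + 0i, c = 0.3930 + 1.1190i
Iter 1: z = 0.3930 + 1.1190i, |z|^2 = 1.4066
Iter 2: z = -0.7047 + 1.9985i, |z|^2 = 4.4908
Escaped at iteration 2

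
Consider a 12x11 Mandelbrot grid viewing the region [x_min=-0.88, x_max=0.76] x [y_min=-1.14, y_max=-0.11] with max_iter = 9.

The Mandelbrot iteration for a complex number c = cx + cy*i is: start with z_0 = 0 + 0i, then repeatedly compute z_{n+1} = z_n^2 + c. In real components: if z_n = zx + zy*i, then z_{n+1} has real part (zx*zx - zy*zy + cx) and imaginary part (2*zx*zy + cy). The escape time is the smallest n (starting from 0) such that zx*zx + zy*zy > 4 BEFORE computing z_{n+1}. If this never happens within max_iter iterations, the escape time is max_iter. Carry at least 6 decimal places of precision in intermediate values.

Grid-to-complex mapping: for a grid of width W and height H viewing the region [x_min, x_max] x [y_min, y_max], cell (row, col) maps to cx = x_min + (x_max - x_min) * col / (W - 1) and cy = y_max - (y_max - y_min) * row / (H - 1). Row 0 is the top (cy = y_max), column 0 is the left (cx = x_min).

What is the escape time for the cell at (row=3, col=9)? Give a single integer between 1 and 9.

z_0 = 0 + 0i, c = 0.4618 + -0.4190i
Iter 1: z = 0.4618 + -0.4190i, |z|^2 = 0.3888
Iter 2: z = 0.4995 + -0.8060i, |z|^2 = 0.8992
Iter 3: z = 0.0617 + -1.2243i, |z|^2 = 1.5026
Iter 4: z = -1.0332 + -0.5701i, |z|^2 = 1.3924
Iter 5: z = 1.2042 + 0.7590i, |z|^2 = 2.0263
Iter 6: z = 1.3359 + 1.4090i, |z|^2 = 3.7701
Iter 7: z = 0.2611 + 3.3457i, |z|^2 = 11.2621
Escaped at iteration 7

Answer: 7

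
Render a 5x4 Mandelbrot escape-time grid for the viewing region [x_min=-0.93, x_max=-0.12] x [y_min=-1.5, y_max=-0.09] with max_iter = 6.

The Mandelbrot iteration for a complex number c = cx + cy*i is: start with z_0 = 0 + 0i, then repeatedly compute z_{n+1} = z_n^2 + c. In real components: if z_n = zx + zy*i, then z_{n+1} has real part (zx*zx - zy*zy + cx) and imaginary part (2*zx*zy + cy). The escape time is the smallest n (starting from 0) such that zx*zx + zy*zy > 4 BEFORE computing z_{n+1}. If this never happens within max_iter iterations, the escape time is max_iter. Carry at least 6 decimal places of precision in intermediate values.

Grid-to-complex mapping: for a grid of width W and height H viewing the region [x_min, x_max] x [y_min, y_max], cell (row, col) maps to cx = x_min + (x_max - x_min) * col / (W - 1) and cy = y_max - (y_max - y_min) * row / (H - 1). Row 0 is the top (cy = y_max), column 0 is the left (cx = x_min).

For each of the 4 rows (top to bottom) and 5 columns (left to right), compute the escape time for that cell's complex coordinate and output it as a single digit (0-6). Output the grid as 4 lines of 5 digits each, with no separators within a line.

Answer: 66666
56666
33456
22222

Derivation:
(row=0, col=0): c = -0.9300 + -0.0900i → escape time 6
(row=0, col=1): c = -0.7275 + -0.0900i → escape time 6
(row=0, col=2): c = -0.5250 + -0.0900i → escape time 6
(row=0, col=3): c = -0.3225 + -0.0900i → escape time 6
(row=0, col=4): c = -0.1200 + -0.0900i → escape time 6
(row=1, col=0): c = -0.9300 + -0.5600i → escape time 5
(row=1, col=1): c = -0.7275 + -0.5600i → escape time 6
(row=1, col=2): c = -0.5250 + -0.5600i → escape time 6
(row=1, col=3): c = -0.3225 + -0.5600i → escape time 6
(row=1, col=4): c = -0.1200 + -0.5600i → escape time 6
(row=2, col=0): c = -0.9300 + -1.0300i → escape time 3
(row=2, col=1): c = -0.7275 + -1.0300i → escape time 3
(row=2, col=2): c = -0.5250 + -1.0300i → escape time 4
(row=2, col=3): c = -0.3225 + -1.0300i → escape time 5
(row=2, col=4): c = -0.1200 + -1.0300i → escape time 6
(row=3, col=0): c = -0.9300 + -1.5000i → escape time 2
(row=3, col=1): c = -0.7275 + -1.5000i → escape time 2
(row=3, col=2): c = -0.5250 + -1.5000i → escape time 2
(row=3, col=3): c = -0.3225 + -1.5000i → escape time 2
(row=3, col=4): c = -0.1200 + -1.5000i → escape time 2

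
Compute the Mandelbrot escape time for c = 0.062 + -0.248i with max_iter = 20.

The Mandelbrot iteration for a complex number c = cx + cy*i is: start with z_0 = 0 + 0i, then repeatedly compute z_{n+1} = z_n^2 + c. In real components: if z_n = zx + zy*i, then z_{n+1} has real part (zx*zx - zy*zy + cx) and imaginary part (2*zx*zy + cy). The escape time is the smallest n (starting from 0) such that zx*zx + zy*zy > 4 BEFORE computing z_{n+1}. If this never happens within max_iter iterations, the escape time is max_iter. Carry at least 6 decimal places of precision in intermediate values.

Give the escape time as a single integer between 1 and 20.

Answer: 20

Derivation:
z_0 = 0 + 0i, c = 0.0620 + -0.2480i
Iter 1: z = 0.0620 + -0.2480i, |z|^2 = 0.0653
Iter 2: z = 0.0043 + -0.2788i, |z|^2 = 0.0777
Iter 3: z = -0.0157 + -0.2504i, |z|^2 = 0.0630
Iter 4: z = -0.0005 + -0.2401i, |z|^2 = 0.0577
Iter 5: z = 0.0043 + -0.2478i, |z|^2 = 0.0614
Iter 6: z = 0.0006 + -0.2501i, |z|^2 = 0.0626
Iter 7: z = -0.0006 + -0.2483i, |z|^2 = 0.0617
Iter 8: z = 0.0003 + -0.2477i, |z|^2 = 0.0614
Iter 9: z = 0.0006 + -0.2482i, |z|^2 = 0.0616
Iter 10: z = 0.0004 + -0.2483i, |z|^2 = 0.0617
Iter 11: z = 0.0003 + -0.2482i, |z|^2 = 0.0616
Iter 12: z = 0.0004 + -0.2482i, |z|^2 = 0.0616
Iter 13: z = 0.0004 + -0.2482i, |z|^2 = 0.0616
Iter 14: z = 0.0004 + -0.2482i, |z|^2 = 0.0616
Iter 15: z = 0.0004 + -0.2482i, |z|^2 = 0.0616
Iter 16: z = 0.0004 + -0.2482i, |z|^2 = 0.0616
Iter 17: z = 0.0004 + -0.2482i, |z|^2 = 0.0616
Iter 18: z = 0.0004 + -0.2482i, |z|^2 = 0.0616
Iter 19: z = 0.0004 + -0.2482i, |z|^2 = 0.0616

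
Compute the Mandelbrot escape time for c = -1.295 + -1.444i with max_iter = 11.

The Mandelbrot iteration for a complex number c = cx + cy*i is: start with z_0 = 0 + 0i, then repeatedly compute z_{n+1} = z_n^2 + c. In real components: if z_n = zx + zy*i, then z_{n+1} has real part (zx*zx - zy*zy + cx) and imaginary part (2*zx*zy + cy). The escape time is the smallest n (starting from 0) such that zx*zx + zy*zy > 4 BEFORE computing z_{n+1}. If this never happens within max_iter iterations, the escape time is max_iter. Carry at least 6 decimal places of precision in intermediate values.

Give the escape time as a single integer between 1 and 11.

z_0 = 0 + 0i, c = -1.2950 + -1.4440i
Iter 1: z = -1.2950 + -1.4440i, |z|^2 = 3.7622
Iter 2: z = -1.7031 + 2.2960i, |z|^2 = 8.1720
Escaped at iteration 2

Answer: 2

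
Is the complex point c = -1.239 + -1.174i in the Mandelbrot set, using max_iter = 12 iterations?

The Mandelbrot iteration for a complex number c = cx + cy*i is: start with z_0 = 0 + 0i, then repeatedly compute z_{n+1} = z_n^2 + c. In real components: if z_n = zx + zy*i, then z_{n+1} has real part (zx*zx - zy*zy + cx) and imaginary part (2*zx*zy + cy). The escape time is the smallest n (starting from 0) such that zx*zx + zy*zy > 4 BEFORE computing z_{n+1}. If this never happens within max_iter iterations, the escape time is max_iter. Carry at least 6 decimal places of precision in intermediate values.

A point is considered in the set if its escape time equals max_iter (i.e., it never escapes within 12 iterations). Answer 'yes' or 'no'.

Answer: no

Derivation:
z_0 = 0 + 0i, c = -1.2390 + -1.1740i
Iter 1: z = -1.2390 + -1.1740i, |z|^2 = 2.9134
Iter 2: z = -1.0822 + 1.7352i, |z|^2 = 4.1819
Escaped at iteration 2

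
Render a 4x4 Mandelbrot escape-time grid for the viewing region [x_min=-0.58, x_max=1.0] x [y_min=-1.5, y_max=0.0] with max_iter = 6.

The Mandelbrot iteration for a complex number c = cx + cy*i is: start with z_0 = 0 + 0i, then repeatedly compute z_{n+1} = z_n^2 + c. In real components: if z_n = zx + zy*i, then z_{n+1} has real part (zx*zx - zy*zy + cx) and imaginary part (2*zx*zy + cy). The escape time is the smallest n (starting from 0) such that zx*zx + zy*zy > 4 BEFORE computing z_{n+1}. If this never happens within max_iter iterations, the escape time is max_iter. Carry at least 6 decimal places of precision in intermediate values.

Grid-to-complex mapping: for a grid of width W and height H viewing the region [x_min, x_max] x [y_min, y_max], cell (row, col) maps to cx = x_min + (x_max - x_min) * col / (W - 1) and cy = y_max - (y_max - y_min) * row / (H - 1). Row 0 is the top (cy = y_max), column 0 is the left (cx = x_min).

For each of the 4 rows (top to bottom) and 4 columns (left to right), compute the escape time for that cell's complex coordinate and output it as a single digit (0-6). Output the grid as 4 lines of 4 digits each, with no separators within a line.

Answer: 6653
6652
4632
2222

Derivation:
(row=0, col=0): c = -0.5800 + 0.0000i → escape time 6
(row=0, col=1): c = -0.0533 + 0.0000i → escape time 6
(row=0, col=2): c = 0.4733 + 0.0000i → escape time 5
(row=0, col=3): c = 1.0000 + 0.0000i → escape time 3
(row=1, col=0): c = -0.5800 + -0.5000i → escape time 6
(row=1, col=1): c = -0.0533 + -0.5000i → escape time 6
(row=1, col=2): c = 0.4733 + -0.5000i → escape time 5
(row=1, col=3): c = 1.0000 + -0.5000i → escape time 2
(row=2, col=0): c = -0.5800 + -1.0000i → escape time 4
(row=2, col=1): c = -0.0533 + -1.0000i → escape time 6
(row=2, col=2): c = 0.4733 + -1.0000i → escape time 3
(row=2, col=3): c = 1.0000 + -1.0000i → escape time 2
(row=3, col=0): c = -0.5800 + -1.5000i → escape time 2
(row=3, col=1): c = -0.0533 + -1.5000i → escape time 2
(row=3, col=2): c = 0.4733 + -1.5000i → escape time 2
(row=3, col=3): c = 1.0000 + -1.5000i → escape time 2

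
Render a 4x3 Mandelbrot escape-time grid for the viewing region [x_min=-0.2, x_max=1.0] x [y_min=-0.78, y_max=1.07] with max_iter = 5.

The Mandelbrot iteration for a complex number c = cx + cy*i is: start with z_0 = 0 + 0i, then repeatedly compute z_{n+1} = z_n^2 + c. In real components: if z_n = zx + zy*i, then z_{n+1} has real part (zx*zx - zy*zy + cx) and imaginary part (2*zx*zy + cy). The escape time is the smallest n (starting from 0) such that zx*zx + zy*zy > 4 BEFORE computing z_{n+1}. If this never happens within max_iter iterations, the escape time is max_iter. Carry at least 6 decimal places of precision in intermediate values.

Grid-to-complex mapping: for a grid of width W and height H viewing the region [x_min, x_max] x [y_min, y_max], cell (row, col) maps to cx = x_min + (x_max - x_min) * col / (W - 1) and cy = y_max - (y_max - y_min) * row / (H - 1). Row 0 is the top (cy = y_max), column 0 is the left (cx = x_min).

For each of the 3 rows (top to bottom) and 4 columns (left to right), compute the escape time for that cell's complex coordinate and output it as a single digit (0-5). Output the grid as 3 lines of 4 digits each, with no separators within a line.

(row=0, col=0): c = -0.2000 + 1.0700i → escape time 5
(row=0, col=1): c = 0.2000 + 1.0700i → escape time 3
(row=0, col=2): c = 0.6000 + 1.0700i → escape time 2
(row=0, col=3): c = 1.0000 + 1.0700i → escape time 2
(row=1, col=0): c = -0.2000 + 0.1450i → escape time 5
(row=1, col=1): c = 0.2000 + 0.1450i → escape time 5
(row=1, col=2): c = 0.6000 + 0.1450i → escape time 4
(row=1, col=3): c = 1.0000 + 0.1450i → escape time 2
(row=2, col=0): c = -0.2000 + -0.7800i → escape time 5
(row=2, col=1): c = 0.2000 + -0.7800i → escape time 5
(row=2, col=2): c = 0.6000 + -0.7800i → escape time 3
(row=2, col=3): c = 1.0000 + -0.7800i → escape time 2

Answer: 5322
5542
5532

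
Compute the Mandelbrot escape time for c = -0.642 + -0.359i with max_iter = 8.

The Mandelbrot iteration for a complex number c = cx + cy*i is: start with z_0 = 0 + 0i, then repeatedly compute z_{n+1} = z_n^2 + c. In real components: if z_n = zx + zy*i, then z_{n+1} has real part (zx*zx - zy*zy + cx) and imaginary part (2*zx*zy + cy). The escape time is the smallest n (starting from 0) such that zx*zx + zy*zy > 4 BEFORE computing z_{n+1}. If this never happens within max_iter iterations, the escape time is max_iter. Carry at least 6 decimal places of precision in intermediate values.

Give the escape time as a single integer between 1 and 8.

z_0 = 0 + 0i, c = -0.6420 + -0.3590i
Iter 1: z = -0.6420 + -0.3590i, |z|^2 = 0.5410
Iter 2: z = -0.3587 + 0.1020i, |z|^2 = 0.1391
Iter 3: z = -0.5237 + -0.4321i, |z|^2 = 0.4610
Iter 4: z = -0.5545 + 0.0936i, |z|^2 = 0.3162
Iter 5: z = -0.3433 + -0.4628i, |z|^2 = 0.3321
Iter 6: z = -0.7384 + -0.0412i, |z|^2 = 0.5469
Iter 7: z = -0.0985 + -0.2982i, |z|^2 = 0.0986

Answer: 8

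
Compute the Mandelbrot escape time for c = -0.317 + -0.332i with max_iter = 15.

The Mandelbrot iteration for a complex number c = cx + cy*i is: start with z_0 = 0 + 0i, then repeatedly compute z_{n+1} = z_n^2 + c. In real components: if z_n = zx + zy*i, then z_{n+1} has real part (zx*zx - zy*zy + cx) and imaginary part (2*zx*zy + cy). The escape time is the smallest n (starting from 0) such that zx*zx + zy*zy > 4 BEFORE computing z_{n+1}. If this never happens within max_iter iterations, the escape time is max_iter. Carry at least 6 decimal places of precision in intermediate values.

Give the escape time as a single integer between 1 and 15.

z_0 = 0 + 0i, c = -0.3170 + -0.3320i
Iter 1: z = -0.3170 + -0.3320i, |z|^2 = 0.2107
Iter 2: z = -0.3267 + -0.1215i, |z|^2 = 0.1215
Iter 3: z = -0.2250 + -0.2526i, |z|^2 = 0.1144
Iter 4: z = -0.3302 + -0.2183i, |z|^2 = 0.1567
Iter 5: z = -0.2557 + -0.1878i, |z|^2 = 0.1006
Iter 6: z = -0.2869 + -0.2360i, |z|^2 = 0.1380
Iter 7: z = -0.2904 + -0.1966i, |z|^2 = 0.1230
Iter 8: z = -0.2713 + -0.2178i, |z|^2 = 0.1211
Iter 9: z = -0.2908 + -0.2138i, |z|^2 = 0.1303
Iter 10: z = -0.2781 + -0.2077i, |z|^2 = 0.1205
Iter 11: z = -0.2828 + -0.2165i, |z|^2 = 0.1268
Iter 12: z = -0.2839 + -0.2096i, |z|^2 = 0.1245
Iter 13: z = -0.2803 + -0.2130i, |z|^2 = 0.1239
Iter 14: z = -0.2838 + -0.2126i, |z|^2 = 0.1257

Answer: 15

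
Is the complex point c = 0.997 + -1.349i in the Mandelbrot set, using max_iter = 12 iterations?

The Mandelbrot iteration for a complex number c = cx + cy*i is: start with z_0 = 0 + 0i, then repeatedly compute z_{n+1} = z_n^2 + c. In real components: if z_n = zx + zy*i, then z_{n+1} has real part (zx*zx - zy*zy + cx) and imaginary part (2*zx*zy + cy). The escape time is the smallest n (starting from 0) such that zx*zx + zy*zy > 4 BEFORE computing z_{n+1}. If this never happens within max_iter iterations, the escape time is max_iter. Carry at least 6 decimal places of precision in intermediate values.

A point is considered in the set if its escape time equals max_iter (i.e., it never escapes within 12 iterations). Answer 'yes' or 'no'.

z_0 = 0 + 0i, c = 0.9970 + -1.3490i
Iter 1: z = 0.9970 + -1.3490i, |z|^2 = 2.8138
Iter 2: z = 0.1712 + -4.0389i, |z|^2 = 16.3421
Escaped at iteration 2

Answer: no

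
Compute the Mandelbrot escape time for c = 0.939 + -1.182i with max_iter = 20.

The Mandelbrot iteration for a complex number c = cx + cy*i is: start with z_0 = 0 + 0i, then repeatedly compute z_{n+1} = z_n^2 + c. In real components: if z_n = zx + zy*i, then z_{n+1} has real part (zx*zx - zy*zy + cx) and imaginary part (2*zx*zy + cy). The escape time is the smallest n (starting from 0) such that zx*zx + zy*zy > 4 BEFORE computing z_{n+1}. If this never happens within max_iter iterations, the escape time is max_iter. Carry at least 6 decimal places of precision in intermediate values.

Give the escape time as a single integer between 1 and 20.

z_0 = 0 + 0i, c = 0.9390 + -1.1820i
Iter 1: z = 0.9390 + -1.1820i, |z|^2 = 2.2788
Iter 2: z = 0.4236 + -3.4018i, |z|^2 = 11.7517
Escaped at iteration 2

Answer: 2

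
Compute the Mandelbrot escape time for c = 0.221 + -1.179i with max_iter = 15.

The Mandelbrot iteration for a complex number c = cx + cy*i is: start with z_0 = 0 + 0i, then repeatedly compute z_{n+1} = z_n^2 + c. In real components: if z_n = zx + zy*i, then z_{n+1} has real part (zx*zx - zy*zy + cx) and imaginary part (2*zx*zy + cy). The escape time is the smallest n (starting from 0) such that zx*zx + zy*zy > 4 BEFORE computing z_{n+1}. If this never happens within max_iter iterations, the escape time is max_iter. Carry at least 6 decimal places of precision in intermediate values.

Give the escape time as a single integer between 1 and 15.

Answer: 2

Derivation:
z_0 = 0 + 0i, c = 0.2210 + -1.1790i
Iter 1: z = 0.2210 + -1.1790i, |z|^2 = 1.4389
Iter 2: z = -1.1202 + -1.7001i, |z|^2 = 4.1452
Escaped at iteration 2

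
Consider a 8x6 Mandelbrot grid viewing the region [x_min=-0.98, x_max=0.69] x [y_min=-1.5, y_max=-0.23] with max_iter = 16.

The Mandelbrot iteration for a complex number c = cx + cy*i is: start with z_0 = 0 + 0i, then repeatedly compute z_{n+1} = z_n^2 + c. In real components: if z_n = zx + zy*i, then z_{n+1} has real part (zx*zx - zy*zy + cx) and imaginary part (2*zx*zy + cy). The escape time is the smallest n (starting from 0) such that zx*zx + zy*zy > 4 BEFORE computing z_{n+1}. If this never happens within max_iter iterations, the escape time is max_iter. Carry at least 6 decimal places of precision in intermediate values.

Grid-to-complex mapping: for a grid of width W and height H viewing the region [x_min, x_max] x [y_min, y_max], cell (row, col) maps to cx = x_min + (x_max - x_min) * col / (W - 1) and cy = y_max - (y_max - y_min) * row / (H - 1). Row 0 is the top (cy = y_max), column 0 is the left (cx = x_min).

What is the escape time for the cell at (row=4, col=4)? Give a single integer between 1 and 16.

Answer: 3

Derivation:
z_0 = 0 + 0i, c = -0.0257 + -1.2460i
Iter 1: z = -0.0257 + -1.2460i, |z|^2 = 1.5532
Iter 2: z = -1.5776 + -1.1819i, |z|^2 = 3.8857
Iter 3: z = 1.0661 + 2.4831i, |z|^2 = 7.3024
Escaped at iteration 3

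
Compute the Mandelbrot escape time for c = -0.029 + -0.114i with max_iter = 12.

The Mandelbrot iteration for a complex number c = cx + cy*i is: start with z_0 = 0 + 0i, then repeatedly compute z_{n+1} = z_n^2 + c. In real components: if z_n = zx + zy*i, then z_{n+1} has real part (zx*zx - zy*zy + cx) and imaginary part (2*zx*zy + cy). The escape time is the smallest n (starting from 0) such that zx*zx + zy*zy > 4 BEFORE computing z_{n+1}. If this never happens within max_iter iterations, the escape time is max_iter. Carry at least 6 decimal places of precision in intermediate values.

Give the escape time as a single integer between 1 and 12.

Answer: 12

Derivation:
z_0 = 0 + 0i, c = -0.0290 + -0.1140i
Iter 1: z = -0.0290 + -0.1140i, |z|^2 = 0.0138
Iter 2: z = -0.0412 + -0.1074i, |z|^2 = 0.0132
Iter 3: z = -0.0388 + -0.1052i, |z|^2 = 0.0126
Iter 4: z = -0.0386 + -0.1058i, |z|^2 = 0.0127
Iter 5: z = -0.0387 + -0.1058i, |z|^2 = 0.0127
Iter 6: z = -0.0387 + -0.1058i, |z|^2 = 0.0127
Iter 7: z = -0.0387 + -0.1058i, |z|^2 = 0.0127
Iter 8: z = -0.0387 + -0.1058i, |z|^2 = 0.0127
Iter 9: z = -0.0387 + -0.1058i, |z|^2 = 0.0127
Iter 10: z = -0.0387 + -0.1058i, |z|^2 = 0.0127
Iter 11: z = -0.0387 + -0.1058i, |z|^2 = 0.0127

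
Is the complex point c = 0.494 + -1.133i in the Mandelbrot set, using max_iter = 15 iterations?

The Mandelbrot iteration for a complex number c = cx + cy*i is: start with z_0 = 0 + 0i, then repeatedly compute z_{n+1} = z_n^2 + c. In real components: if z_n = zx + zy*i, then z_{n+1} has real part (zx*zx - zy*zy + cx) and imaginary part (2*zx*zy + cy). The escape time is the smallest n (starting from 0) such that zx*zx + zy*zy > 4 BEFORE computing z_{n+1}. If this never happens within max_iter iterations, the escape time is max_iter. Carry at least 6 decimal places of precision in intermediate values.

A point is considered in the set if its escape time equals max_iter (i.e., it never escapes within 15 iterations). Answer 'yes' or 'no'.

Answer: no

Derivation:
z_0 = 0 + 0i, c = 0.4940 + -1.1330i
Iter 1: z = 0.4940 + -1.1330i, |z|^2 = 1.5277
Iter 2: z = -0.5457 + -2.2524i, |z|^2 = 5.3711
Escaped at iteration 2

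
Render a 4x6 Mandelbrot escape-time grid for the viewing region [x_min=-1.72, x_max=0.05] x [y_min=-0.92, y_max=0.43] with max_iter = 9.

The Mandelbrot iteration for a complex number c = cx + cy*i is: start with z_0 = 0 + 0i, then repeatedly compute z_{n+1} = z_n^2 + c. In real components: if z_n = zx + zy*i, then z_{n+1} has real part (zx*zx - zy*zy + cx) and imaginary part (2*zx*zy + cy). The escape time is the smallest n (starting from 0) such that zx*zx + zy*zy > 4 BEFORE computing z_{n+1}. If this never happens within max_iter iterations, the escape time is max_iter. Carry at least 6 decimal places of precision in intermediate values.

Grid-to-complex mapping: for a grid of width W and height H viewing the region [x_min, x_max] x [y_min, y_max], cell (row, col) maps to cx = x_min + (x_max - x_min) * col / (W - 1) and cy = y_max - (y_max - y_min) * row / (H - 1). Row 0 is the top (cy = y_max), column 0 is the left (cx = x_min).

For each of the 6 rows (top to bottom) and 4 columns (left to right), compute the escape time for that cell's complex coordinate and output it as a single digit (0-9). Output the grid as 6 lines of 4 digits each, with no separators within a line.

(row=0, col=0): c = -1.7200 + 0.4300i → escape time 3
(row=0, col=1): c = -1.1300 + 0.4300i → escape time 6
(row=0, col=2): c = -0.5400 + 0.4300i → escape time 9
(row=0, col=3): c = 0.0500 + 0.4300i → escape time 9
(row=1, col=0): c = -1.7200 + 0.1600i → escape time 4
(row=1, col=1): c = -1.1300 + 0.1600i → escape time 9
(row=1, col=2): c = -0.5400 + 0.1600i → escape time 9
(row=1, col=3): c = 0.0500 + 0.1600i → escape time 9
(row=2, col=0): c = -1.7200 + -0.1100i → escape time 5
(row=2, col=1): c = -1.1300 + -0.1100i → escape time 9
(row=2, col=2): c = -0.5400 + -0.1100i → escape time 9
(row=2, col=3): c = 0.0500 + -0.1100i → escape time 9
(row=3, col=0): c = -1.7200 + -0.3800i → escape time 3
(row=3, col=1): c = -1.1300 + -0.3800i → escape time 7
(row=3, col=2): c = -0.5400 + -0.3800i → escape time 9
(row=3, col=3): c = 0.0500 + -0.3800i → escape time 9
(row=4, col=0): c = -1.7200 + -0.6500i → escape time 3
(row=4, col=1): c = -1.1300 + -0.6500i → escape time 3
(row=4, col=2): c = -0.5400 + -0.6500i → escape time 9
(row=4, col=3): c = 0.0500 + -0.6500i → escape time 9
(row=5, col=0): c = -1.7200 + -0.9200i → escape time 2
(row=5, col=1): c = -1.1300 + -0.9200i → escape time 3
(row=5, col=2): c = -0.5400 + -0.9200i → escape time 4
(row=5, col=3): c = 0.0500 + -0.9200i → escape time 6

Answer: 3699
4999
5999
3799
3399
2346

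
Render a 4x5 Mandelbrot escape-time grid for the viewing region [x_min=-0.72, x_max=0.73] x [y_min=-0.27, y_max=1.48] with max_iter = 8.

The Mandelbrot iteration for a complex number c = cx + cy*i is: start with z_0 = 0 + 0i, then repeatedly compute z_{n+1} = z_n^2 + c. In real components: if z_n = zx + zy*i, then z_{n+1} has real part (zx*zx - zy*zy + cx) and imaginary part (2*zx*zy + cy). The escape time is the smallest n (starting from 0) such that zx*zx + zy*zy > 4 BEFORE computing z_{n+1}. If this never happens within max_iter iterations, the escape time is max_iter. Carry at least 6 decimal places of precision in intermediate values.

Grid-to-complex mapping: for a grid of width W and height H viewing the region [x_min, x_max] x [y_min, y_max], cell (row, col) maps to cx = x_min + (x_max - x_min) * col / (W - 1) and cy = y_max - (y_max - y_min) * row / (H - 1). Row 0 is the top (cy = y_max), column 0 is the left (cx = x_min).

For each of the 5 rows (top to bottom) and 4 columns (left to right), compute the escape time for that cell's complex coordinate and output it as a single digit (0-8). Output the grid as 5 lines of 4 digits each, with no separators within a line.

Answer: 2222
3632
6883
8883
8883

Derivation:
(row=0, col=0): c = -0.7200 + 1.4800i → escape time 2
(row=0, col=1): c = -0.2367 + 1.4800i → escape time 2
(row=0, col=2): c = 0.2467 + 1.4800i → escape time 2
(row=0, col=3): c = 0.7300 + 1.4800i → escape time 2
(row=1, col=0): c = -0.7200 + 1.0425i → escape time 3
(row=1, col=1): c = -0.2367 + 1.0425i → escape time 6
(row=1, col=2): c = 0.2467 + 1.0425i → escape time 3
(row=1, col=3): c = 0.7300 + 1.0425i → escape time 2
(row=2, col=0): c = -0.7200 + 0.6050i → escape time 6
(row=2, col=1): c = -0.2367 + 0.6050i → escape time 8
(row=2, col=2): c = 0.2467 + 0.6050i → escape time 8
(row=2, col=3): c = 0.7300 + 0.6050i → escape time 3
(row=3, col=0): c = -0.7200 + 0.1675i → escape time 8
(row=3, col=1): c = -0.2367 + 0.1675i → escape time 8
(row=3, col=2): c = 0.2467 + 0.1675i → escape time 8
(row=3, col=3): c = 0.7300 + 0.1675i → escape time 3
(row=4, col=0): c = -0.7200 + -0.2700i → escape time 8
(row=4, col=1): c = -0.2367 + -0.2700i → escape time 8
(row=4, col=2): c = 0.2467 + -0.2700i → escape time 8
(row=4, col=3): c = 0.7300 + -0.2700i → escape time 3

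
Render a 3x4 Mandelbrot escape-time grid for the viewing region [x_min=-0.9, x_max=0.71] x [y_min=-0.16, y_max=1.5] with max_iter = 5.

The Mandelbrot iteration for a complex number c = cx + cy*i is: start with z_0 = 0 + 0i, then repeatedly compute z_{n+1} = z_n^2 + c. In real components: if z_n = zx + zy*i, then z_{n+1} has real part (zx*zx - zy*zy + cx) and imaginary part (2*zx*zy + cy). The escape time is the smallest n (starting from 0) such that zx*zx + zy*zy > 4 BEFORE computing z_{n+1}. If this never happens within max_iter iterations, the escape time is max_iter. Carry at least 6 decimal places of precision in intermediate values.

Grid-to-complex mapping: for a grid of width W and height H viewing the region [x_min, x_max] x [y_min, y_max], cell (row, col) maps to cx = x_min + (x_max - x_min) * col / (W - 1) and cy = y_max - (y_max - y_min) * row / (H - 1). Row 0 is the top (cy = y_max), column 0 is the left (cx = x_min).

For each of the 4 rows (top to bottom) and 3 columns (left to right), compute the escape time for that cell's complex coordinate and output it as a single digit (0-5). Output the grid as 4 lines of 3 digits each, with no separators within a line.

Answer: 222
352
553
553

Derivation:
(row=0, col=0): c = -0.9000 + 1.5000i → escape time 2
(row=0, col=1): c = -0.0950 + 1.5000i → escape time 2
(row=0, col=2): c = 0.7100 + 1.5000i → escape time 2
(row=1, col=0): c = -0.9000 + 0.9467i → escape time 3
(row=1, col=1): c = -0.0950 + 0.9467i → escape time 5
(row=1, col=2): c = 0.7100 + 0.9467i → escape time 2
(row=2, col=0): c = -0.9000 + 0.3933i → escape time 5
(row=2, col=1): c = -0.0950 + 0.3933i → escape time 5
(row=2, col=2): c = 0.7100 + 0.3933i → escape time 3
(row=3, col=0): c = -0.9000 + -0.1600i → escape time 5
(row=3, col=1): c = -0.0950 + -0.1600i → escape time 5
(row=3, col=2): c = 0.7100 + -0.1600i → escape time 3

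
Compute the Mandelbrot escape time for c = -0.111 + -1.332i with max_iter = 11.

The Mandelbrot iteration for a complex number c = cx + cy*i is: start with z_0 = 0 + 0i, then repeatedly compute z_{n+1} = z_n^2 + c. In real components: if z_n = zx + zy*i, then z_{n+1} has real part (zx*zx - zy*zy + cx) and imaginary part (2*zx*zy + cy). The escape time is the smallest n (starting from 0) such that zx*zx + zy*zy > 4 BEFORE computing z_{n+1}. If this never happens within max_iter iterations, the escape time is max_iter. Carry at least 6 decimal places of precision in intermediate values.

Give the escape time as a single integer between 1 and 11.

Answer: 2

Derivation:
z_0 = 0 + 0i, c = -0.1110 + -1.3320i
Iter 1: z = -0.1110 + -1.3320i, |z|^2 = 1.7865
Iter 2: z = -1.8729 + -1.0363i, |z|^2 = 4.5817
Escaped at iteration 2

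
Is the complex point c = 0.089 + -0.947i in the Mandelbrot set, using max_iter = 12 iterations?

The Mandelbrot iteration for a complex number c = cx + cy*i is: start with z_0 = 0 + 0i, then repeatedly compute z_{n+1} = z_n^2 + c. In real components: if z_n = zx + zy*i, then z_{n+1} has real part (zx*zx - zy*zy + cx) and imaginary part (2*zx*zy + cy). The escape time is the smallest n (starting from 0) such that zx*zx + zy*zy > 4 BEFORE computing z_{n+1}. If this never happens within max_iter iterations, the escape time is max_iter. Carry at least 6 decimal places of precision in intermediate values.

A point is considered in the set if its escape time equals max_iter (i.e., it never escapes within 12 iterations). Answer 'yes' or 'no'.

Answer: no

Derivation:
z_0 = 0 + 0i, c = 0.0890 + -0.9470i
Iter 1: z = 0.0890 + -0.9470i, |z|^2 = 0.9047
Iter 2: z = -0.7999 + -1.1156i, |z|^2 = 1.8843
Iter 3: z = -0.5157 + 0.8377i, |z|^2 = 0.9676
Iter 4: z = -0.3468 + -1.8109i, |z|^2 = 3.3996
Iter 5: z = -3.0701 + 0.3089i, |z|^2 = 9.5211
Escaped at iteration 5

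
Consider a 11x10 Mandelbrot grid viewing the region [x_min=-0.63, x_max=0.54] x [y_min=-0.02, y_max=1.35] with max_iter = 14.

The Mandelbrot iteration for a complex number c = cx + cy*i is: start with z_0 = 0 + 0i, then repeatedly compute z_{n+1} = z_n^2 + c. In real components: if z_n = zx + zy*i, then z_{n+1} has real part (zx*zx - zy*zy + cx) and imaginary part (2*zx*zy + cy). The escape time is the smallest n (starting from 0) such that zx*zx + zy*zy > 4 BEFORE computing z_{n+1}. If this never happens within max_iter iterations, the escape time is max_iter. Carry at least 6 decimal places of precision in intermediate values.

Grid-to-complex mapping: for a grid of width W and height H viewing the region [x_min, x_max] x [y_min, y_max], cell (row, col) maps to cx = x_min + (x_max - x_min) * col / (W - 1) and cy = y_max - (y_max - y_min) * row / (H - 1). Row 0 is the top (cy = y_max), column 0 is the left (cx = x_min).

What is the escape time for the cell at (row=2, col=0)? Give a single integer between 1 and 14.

z_0 = 0 + 0i, c = -0.6300 + 1.0456i
Iter 1: z = -0.6300 + 1.0456i, |z|^2 = 1.4901
Iter 2: z = -1.3263 + -0.2718i, |z|^2 = 1.8329
Iter 3: z = 1.0551 + 1.7666i, |z|^2 = 4.2343
Escaped at iteration 3

Answer: 3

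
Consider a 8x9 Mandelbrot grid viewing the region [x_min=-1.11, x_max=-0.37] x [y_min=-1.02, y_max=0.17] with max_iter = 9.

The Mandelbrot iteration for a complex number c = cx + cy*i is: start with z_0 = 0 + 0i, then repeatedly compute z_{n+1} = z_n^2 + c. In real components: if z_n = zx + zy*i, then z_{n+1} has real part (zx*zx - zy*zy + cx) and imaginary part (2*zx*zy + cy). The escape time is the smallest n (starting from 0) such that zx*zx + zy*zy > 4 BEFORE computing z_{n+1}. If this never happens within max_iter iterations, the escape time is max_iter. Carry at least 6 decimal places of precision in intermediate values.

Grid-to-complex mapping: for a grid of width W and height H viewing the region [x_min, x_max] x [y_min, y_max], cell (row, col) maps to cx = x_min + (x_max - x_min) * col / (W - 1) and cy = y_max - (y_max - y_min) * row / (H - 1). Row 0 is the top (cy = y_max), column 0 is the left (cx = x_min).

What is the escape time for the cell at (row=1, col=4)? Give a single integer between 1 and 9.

z_0 = 0 + 0i, c = -0.6871 + 0.0213i
Iter 1: z = -0.6871 + 0.0213i, |z|^2 = 0.4726
Iter 2: z = -0.2154 + -0.0080i, |z|^2 = 0.0465
Iter 3: z = -0.6408 + 0.0247i, |z|^2 = 0.4112
Iter 4: z = -0.2771 + -0.0104i, |z|^2 = 0.0769
Iter 5: z = -0.6104 + 0.0270i, |z|^2 = 0.3734
Iter 6: z = -0.3152 + -0.0117i, |z|^2 = 0.0995
Iter 7: z = -0.5879 + 0.0286i, |z|^2 = 0.3465
Iter 8: z = -0.3423 + -0.0124i, |z|^2 = 0.1173

Answer: 9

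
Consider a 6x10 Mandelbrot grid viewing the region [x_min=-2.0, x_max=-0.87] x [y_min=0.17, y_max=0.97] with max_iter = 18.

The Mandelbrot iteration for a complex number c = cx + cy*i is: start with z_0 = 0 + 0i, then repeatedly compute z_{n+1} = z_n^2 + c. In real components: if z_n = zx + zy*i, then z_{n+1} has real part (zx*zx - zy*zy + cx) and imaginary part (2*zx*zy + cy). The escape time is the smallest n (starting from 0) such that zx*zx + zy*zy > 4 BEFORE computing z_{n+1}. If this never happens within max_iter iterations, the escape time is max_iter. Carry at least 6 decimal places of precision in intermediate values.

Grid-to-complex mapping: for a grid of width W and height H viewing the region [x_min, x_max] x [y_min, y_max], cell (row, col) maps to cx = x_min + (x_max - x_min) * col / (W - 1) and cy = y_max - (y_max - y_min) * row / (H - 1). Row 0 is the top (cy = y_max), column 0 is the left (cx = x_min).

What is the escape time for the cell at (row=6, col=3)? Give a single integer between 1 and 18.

z_0 = 0 + 0i, c = -1.3220 + 0.4367i
Iter 1: z = -1.3220 + 0.4367i, |z|^2 = 1.9384
Iter 2: z = 0.2350 + -0.7179i, |z|^2 = 0.5706
Iter 3: z = -1.7821 + 0.0993i, |z|^2 = 3.1858
Iter 4: z = 1.8441 + 0.0829i, |z|^2 = 3.4076
Iter 5: z = 2.0719 + 0.7424i, |z|^2 = 4.8439
Escaped at iteration 5

Answer: 5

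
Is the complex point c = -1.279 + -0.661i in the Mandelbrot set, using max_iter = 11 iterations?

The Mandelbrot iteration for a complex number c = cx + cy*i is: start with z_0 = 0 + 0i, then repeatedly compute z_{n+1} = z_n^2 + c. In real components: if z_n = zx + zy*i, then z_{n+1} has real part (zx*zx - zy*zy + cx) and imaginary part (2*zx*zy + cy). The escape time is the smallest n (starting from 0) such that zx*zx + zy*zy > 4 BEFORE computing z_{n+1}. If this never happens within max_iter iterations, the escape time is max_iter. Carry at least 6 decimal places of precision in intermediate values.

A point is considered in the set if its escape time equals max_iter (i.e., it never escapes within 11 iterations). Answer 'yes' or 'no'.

Answer: no

Derivation:
z_0 = 0 + 0i, c = -1.2790 + -0.6610i
Iter 1: z = -1.2790 + -0.6610i, |z|^2 = 2.0728
Iter 2: z = -0.0801 + 1.0298i, |z|^2 = 1.0670
Iter 3: z = -2.3332 + -0.8259i, |z|^2 = 6.1258
Escaped at iteration 3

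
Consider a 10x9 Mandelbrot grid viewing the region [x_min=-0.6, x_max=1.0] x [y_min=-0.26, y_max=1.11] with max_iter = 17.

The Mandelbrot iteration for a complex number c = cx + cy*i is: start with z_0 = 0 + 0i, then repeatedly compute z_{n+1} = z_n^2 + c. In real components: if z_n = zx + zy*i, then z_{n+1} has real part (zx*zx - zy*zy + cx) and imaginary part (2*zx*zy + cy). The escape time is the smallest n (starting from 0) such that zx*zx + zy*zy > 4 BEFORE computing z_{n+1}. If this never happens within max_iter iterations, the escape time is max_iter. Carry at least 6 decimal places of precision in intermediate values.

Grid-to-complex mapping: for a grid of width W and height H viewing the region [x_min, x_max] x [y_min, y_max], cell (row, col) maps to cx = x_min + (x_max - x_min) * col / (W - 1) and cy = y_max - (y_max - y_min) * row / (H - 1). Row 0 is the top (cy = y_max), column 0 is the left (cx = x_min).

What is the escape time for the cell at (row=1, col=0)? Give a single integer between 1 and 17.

Answer: 4

Derivation:
z_0 = 0 + 0i, c = -0.6000 + 0.9388i
Iter 1: z = -0.6000 + 0.9388i, |z|^2 = 1.2413
Iter 2: z = -1.1213 + -0.1877i, |z|^2 = 1.2925
Iter 3: z = 0.6220 + 1.3598i, |z|^2 = 2.2358
Iter 4: z = -2.0622 + 2.6302i, |z|^2 = 11.1705
Escaped at iteration 4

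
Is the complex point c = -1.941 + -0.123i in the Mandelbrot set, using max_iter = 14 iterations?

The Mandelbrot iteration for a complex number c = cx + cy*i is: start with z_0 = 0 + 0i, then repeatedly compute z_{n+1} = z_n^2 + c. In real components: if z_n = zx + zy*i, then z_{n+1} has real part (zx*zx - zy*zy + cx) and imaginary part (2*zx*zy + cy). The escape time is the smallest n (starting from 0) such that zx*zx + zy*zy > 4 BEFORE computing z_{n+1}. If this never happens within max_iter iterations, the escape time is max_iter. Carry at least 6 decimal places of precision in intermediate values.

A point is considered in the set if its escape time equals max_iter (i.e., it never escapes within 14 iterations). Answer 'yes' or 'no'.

Answer: no

Derivation:
z_0 = 0 + 0i, c = -1.9410 + -0.1230i
Iter 1: z = -1.9410 + -0.1230i, |z|^2 = 3.7826
Iter 2: z = 1.8114 + 0.3545i, |z|^2 = 3.4067
Iter 3: z = 1.2143 + 1.1612i, |z|^2 = 2.8230
Iter 4: z = -1.8148 + 2.6972i, |z|^2 = 10.5681
Escaped at iteration 4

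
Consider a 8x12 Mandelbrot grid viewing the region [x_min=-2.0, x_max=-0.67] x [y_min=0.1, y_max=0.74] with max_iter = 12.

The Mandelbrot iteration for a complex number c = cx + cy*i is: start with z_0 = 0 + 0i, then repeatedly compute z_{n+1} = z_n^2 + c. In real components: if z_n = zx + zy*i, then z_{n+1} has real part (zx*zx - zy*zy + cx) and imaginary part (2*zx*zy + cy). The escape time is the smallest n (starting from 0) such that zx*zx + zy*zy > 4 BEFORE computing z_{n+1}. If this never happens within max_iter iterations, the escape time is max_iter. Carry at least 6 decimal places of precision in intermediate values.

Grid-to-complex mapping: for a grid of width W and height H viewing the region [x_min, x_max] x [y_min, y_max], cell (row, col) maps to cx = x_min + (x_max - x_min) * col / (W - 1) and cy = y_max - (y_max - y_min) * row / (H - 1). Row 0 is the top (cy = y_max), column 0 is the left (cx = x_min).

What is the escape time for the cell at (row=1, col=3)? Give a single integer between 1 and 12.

z_0 = 0 + 0i, c = -1.4300 + 0.6818i
Iter 1: z = -1.4300 + 0.6818i, |z|^2 = 2.5098
Iter 2: z = 0.1500 + -1.2682i, |z|^2 = 1.6308
Iter 3: z = -3.0158 + 0.3013i, |z|^2 = 9.1857
Escaped at iteration 3

Answer: 3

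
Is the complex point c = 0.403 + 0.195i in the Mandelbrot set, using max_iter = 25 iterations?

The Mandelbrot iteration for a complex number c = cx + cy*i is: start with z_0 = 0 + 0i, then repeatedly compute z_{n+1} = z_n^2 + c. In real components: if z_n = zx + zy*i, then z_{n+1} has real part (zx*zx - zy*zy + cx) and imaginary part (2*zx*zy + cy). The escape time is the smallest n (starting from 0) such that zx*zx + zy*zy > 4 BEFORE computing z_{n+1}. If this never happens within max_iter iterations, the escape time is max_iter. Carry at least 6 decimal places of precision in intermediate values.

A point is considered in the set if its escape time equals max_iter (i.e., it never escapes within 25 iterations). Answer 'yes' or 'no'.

z_0 = 0 + 0i, c = 0.4030 + 0.1950i
Iter 1: z = 0.4030 + 0.1950i, |z|^2 = 0.2004
Iter 2: z = 0.5274 + 0.3522i, |z|^2 = 0.4022
Iter 3: z = 0.5571 + 0.5665i, |z|^2 = 0.6312
Iter 4: z = 0.3925 + 0.8262i, |z|^2 = 0.8366
Iter 5: z = -0.1255 + 0.8435i, |z|^2 = 0.7273
Iter 6: z = -0.2928 + -0.0167i, |z|^2 = 0.0860
Iter 7: z = 0.4885 + 0.2048i, |z|^2 = 0.2805
Iter 8: z = 0.5997 + 0.3950i, |z|^2 = 0.5156
Iter 9: z = 0.6065 + 0.6688i, |z|^2 = 0.8151
Iter 10: z = 0.3236 + 1.0063i, |z|^2 = 1.1173
Iter 11: z = -0.5048 + 0.8462i, |z|^2 = 0.9710
Iter 12: z = -0.0583 + -0.6594i, |z|^2 = 0.4382
Iter 13: z = -0.0284 + 0.2718i, |z|^2 = 0.0747
Iter 14: z = 0.3299 + 0.1795i, |z|^2 = 0.1411
Iter 15: z = 0.4796 + 0.3135i, |z|^2 = 0.3283
Iter 16: z = 0.5348 + 0.4957i, |z|^2 = 0.5317
Iter 17: z = 0.4433 + 0.7252i, |z|^2 = 0.7223
Iter 18: z = 0.0736 + 0.8379i, |z|^2 = 0.7075
Iter 19: z = -0.2936 + 0.3184i, |z|^2 = 0.1876
Iter 20: z = 0.3878 + 0.0080i, |z|^2 = 0.1505
Iter 21: z = 0.5534 + 0.2012i, |z|^2 = 0.3467
Iter 22: z = 0.6687 + 0.4177i, |z|^2 = 0.6216
Iter 23: z = 0.6757 + 0.7536i, |z|^2 = 1.0245
Iter 24: z = 0.2917 + 1.2135i, |z|^2 = 1.5576
Did not escape in 25 iterations → in set

Answer: yes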